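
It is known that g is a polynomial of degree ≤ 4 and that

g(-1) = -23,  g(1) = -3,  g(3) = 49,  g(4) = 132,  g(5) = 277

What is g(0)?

Write g(n) = an^4 + bn³ + cn² + dn + e; the 5 given values yield a linear system in the 5 coefficients.
Solving, the leading coefficient vanishes, and g(n) = 3n³ - 5n² + 7n - 8.
The constant term is g(0) = -8.

-8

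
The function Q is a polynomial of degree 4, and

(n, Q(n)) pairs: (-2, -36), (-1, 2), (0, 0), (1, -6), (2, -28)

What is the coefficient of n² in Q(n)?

Write Q(n) = an^4 + bn³ + cn² + dn + e; the 5 given values yield a linear system in the 5 coefficients.
Solving, Q(n) = -2n^4 + 2n³ - 6n.
The coefficient of n² is 0.

0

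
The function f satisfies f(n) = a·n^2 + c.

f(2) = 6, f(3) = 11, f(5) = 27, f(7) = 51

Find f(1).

3

From f(2) = 6 and f(3) = 11: 4a + c = 6 and 9a + c = 11.
Subtracting: 5a = 5, so a = 1; then c = 6 − 1·4 = 2.
So f(n) = 1n² + 2, and f(1) = 3.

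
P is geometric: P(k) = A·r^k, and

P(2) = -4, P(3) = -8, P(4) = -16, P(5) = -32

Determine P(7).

Consecutive ratio: -8/(-4) = 2, and -16/(-8) = 2, so r = 2.
Then A·2^2 = -4 gives A = -1, and P(k) = -1·2^k.
P(7) = -1·2^7 = -128.

-128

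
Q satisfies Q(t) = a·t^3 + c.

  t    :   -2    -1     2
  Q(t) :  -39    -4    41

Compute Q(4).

321

From Q(-2) = -39 and Q(-1) = -4: -8a + c = -39 and -1a + c = -4.
Subtracting: 7a = 35, so a = 5; then c = -39 − 5·(-8) = 1.
So Q(t) = 5t³ + 1, and Q(4) = 321.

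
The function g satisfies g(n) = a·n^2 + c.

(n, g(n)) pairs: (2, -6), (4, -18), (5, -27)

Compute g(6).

-38

From g(2) = -6 and g(4) = -18: 4a + c = -6 and 16a + c = -18.
Subtracting: 12a = -12, so a = -1; then c = -6 − (-1)·4 = -2.
So g(n) = -1n² − 2, and g(6) = -38.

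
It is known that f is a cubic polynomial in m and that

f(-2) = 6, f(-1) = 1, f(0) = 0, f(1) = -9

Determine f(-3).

27

Write f(m) = am³ + bm² + cm + d; the 4 given values yield a linear system in the 4 coefficients.
Solving, f(m) = -2m³ - 4m² - 3m.
Then f(-3) = 27.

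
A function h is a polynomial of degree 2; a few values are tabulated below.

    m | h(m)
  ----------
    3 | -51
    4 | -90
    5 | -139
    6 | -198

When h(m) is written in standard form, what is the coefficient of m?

First differences: -39, -49, -59. Second differences: -10, -10.
Level-2 differences are constant, so h has degree 2.
Fitting a degree-2 polynomial gives h(m) = -5m² - 4m + 6.
The coefficient of m is -4.

-4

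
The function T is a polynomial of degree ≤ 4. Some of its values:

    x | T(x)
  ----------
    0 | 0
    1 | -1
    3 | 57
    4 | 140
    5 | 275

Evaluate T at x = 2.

14

Write T(x) = ax^4 + bx³ + cx² + dx + e; the 5 given values yield a linear system in the 5 coefficients.
Solving, the leading coefficient vanishes, and T(x) = 2x³ + 2x² - 5x.
Then T(2) = 14.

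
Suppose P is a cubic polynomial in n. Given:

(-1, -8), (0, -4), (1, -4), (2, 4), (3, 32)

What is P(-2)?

-28

Write P(n) = an³ + bn² + cn + d; the 5 given values yield a linear system in the 4 coefficients.
Solving, P(n) = 2n³ - 2n² - 4.
Then P(-2) = -28.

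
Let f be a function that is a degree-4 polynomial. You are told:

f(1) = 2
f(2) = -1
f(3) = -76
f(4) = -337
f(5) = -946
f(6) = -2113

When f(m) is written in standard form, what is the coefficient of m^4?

-2

First differences: -3, -75, -261, -609, -1167. Second differences: -72, -186, -348, -558. Third differences: -114, -162, -210. Fourth differences: -48, -48.
Level-4 differences are constant, so f has degree 4.
Fitting a degree-4 polynomial gives f(m) = -2m^4 + m³ + 8m² - 4m - 1.
The coefficient of m^4 is -2.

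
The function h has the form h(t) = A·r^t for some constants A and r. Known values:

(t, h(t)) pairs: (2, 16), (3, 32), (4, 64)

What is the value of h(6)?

Consecutive ratio: 32/16 = 2, and 64/32 = 2, so r = 2.
Then A·2^2 = 16 gives A = 4, and h(t) = 4·2^t.
h(6) = 4·2^6 = 256.

256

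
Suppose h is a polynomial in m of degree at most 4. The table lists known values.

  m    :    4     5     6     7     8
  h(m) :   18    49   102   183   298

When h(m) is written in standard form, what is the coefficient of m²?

-4

First differences: 31, 53, 81, 115. Second differences: 22, 28, 34. Third differences: 6, 6.
Level-3 differences are constant, so h has degree 3.
Fitting a degree-3 polynomial gives h(m) = m³ - 4m² + 6m - 6.
The coefficient of m² is -4.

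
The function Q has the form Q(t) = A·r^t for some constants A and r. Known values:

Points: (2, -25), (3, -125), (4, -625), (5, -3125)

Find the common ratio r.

5

Consecutive ratio: -125/(-25) = 5, and -625/(-125) = 5, so r = 5.
Then A·5^2 = -25 gives A = -1, and Q(t) = -1·5^t.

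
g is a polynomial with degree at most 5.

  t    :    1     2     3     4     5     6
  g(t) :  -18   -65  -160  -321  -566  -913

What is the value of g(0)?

-1

First differences: -47, -95, -161, -245, -347. Second differences: -48, -66, -84, -102. Third differences: -18, -18, -18.
Level-3 differences are constant, so g has degree 3.
Fitting a degree-3 polynomial gives g(t) = -3t³ - 6t² - 8t - 1.
Then g(0) = -1.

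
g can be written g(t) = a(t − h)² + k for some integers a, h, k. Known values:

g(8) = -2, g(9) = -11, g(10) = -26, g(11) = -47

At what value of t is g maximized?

7

First differences -9, -15, -21; second difference -6 = 2a, so a = -3.
Expanding, the t-coefficient is −2ah = 6h; matching it to the data gives h = 7, and then k = 1.
So g(t) = -3(t − 7)² + 1.
Hence h = 7.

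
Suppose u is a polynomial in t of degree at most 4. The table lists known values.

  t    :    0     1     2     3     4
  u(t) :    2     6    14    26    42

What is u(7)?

114

First differences: 4, 8, 12, 16. Second differences: 4, 4, 4.
Level-2 differences are constant, so u has degree 2.
Fitting a degree-2 polynomial gives u(t) = 2t² + 2t + 2.
Then u(7) = 114.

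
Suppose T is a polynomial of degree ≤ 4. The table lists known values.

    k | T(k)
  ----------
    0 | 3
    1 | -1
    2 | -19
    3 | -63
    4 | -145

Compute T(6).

-471

First differences: -4, -18, -44, -82. Second differences: -14, -26, -38. Third differences: -12, -12.
Level-3 differences are constant, so T has degree 3.
Fitting a degree-3 polynomial gives T(k) = -2k³ - k² - k + 3.
Then T(6) = -471.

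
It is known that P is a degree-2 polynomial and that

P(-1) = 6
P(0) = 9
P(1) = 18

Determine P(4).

81

Write P(k) = ak² + bk + c; the 3 given values yield a linear system in the 3 coefficients.
Solving, P(k) = 3k² + 6k + 9.
Then P(4) = 81.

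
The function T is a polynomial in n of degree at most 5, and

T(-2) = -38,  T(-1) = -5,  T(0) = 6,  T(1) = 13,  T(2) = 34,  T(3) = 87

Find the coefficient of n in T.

6

First differences: 33, 11, 7, 21, 53. Second differences: -22, -4, 14, 32. Third differences: 18, 18, 18.
Level-3 differences are constant, so T has degree 3.
Fitting a degree-3 polynomial gives T(n) = 3n³ - 2n² + 6n + 6.
The coefficient of n is 6.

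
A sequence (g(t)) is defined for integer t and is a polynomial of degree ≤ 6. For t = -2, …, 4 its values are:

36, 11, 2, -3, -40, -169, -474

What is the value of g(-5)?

First differences: -25, -9, -5, -37, -129, -305. Second differences: 16, 4, -32, -92, -176. Third differences: -12, -36, -60, -84. Fourth differences: -24, -24, -24.
Level-4 differences are constant, so g has degree 4.
Fitting a degree-4 polynomial gives g(t) = -t^4 - 4t³ + 3t² - 3t + 2.
Then g(-5) = -33.

-33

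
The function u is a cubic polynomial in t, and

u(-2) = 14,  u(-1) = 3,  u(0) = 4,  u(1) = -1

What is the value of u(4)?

-232

Write u(t) = at³ + bt² + ct + d; the 4 given values yield a linear system in the 4 coefficients.
Solving, u(t) = -3t³ - 3t² + t + 4.
Then u(4) = -232.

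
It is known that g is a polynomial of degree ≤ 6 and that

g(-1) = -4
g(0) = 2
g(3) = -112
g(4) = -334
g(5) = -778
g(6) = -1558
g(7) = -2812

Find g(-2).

-22

Write g(k) = ak^6 + bk^5 + ck^4 + dk³ + ek² + pk + q; the 7 given values yield a linear system in the 7 coefficients.
Solving, the top 2 coefficients vanish, and g(k) = -k^4 - k³ - 2k² + 4k + 2.
Then g(-2) = -22.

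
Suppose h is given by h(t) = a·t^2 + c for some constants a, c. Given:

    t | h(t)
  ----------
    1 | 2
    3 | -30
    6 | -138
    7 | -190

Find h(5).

-94

From h(1) = 2 and h(3) = -30: 1a + c = 2 and 9a + c = -30.
Subtracting: 8a = -32, so a = -4; then c = 2 − (-4)·1 = 6.
So h(t) = -4t² + 6, and h(5) = -94.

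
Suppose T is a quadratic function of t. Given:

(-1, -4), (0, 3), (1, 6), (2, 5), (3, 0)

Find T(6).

Write T(t) = at² + bt + c; the 5 given values yield a linear system in the 3 coefficients.
Solving, T(t) = -2t² + 5t + 3.
Then T(6) = -39.

-39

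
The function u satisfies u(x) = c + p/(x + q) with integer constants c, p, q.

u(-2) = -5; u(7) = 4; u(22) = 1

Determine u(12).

(u(x) − c)(x + q) = p for each data point; the three points give a linear system in c and q, then p follows.
Solving: c = 0, q = -2, p = 20, so u(x) = 20/(x − 2).
Then u(12) = 0 + 20/10 = 2.

2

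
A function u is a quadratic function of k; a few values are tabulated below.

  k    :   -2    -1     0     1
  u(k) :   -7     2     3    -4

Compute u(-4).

Write u(k) = ak² + bk + c; the 4 given values yield a linear system in the 3 coefficients.
Solving, u(k) = -4k² - 3k + 3.
Then u(-4) = -49.

-49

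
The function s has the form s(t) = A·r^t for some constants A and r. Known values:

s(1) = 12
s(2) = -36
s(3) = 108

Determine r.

-3

Consecutive ratio: -36/12 = -3, and 108/(-36) = -3, so r = -3.
Then A·(-3)^1 = 12 gives A = -4, and s(t) = -4·(-3)^t.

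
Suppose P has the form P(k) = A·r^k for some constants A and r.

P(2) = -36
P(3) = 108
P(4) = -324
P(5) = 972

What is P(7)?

Consecutive ratio: 108/(-36) = -3, and -324/108 = -3, so r = -3.
Then A·(-3)^2 = -36 gives A = -4, and P(k) = -4·(-3)^k.
P(7) = -4·(-3)^7 = 8748.

8748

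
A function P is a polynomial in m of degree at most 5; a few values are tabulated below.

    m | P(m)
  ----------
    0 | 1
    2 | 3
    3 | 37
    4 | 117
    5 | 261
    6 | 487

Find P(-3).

-107

Write P(m) = am^5 + bm^4 + cm³ + dm² + em + p; the 6 given values yield a linear system in the 6 coefficients.
Solving, the top 2 coefficients vanish, and P(m) = 3m³ - 4m² - 3m + 1.
Then P(-3) = -107.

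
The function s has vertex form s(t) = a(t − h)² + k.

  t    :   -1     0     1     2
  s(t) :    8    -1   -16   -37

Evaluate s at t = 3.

First differences -9, -15, -21; second difference -6 = 2a, so a = -3.
Expanding, the t-coefficient is −2ah = 6h; matching it to the data gives h = -2, and then k = 11.
So s(t) = -3(t + 2)² + 11.
s(3) = -3·5² + 11 = -64.

-64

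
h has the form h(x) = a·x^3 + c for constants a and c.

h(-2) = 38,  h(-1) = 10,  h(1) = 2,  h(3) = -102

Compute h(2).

From h(-2) = 38 and h(-1) = 10: -8a + c = 38 and -1a + c = 10.
Subtracting: 7a = -28, so a = -4; then c = 38 − (-4)·(-8) = 6.
So h(x) = -4x³ + 6, and h(2) = -26.

-26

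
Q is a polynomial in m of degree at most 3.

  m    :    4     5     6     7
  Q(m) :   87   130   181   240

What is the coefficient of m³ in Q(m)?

First differences: 43, 51, 59. Second differences: 8, 8.
Level-2 differences are constant, so Q has degree 2.
Fitting a degree-2 polynomial gives Q(m) = 4m² + 7m - 5.
The coefficient of m³ is 0.

0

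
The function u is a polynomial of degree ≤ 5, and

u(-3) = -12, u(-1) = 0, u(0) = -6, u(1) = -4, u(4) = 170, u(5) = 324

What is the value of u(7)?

Write u(k) = ak^5 + bk^4 + ck³ + dk² + ek + p; the 6 given values yield a linear system in the 6 coefficients.
Solving, the top 2 coefficients vanish, and u(k) = 2k³ + 4k² - 4k - 6.
Then u(7) = 848.

848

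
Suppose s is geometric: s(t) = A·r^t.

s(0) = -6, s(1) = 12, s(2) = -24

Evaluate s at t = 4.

-96

Consecutive ratio: 12/(-6) = -2, and -24/12 = -2, so r = -2.
Then A·(-2)^0 = -6 gives A = -6, and s(t) = -6·(-2)^t.
s(4) = -6·(-2)^4 = -96.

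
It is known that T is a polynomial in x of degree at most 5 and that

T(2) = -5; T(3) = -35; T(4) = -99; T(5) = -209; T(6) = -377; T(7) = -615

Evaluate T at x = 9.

First differences: -30, -64, -110, -168, -238. Second differences: -34, -46, -58, -70. Third differences: -12, -12, -12.
Level-3 differences are constant, so T has degree 3.
Fitting a degree-3 polynomial gives T(x) = -2x³ + x² + 3x + 1.
Then T(9) = -1349.

-1349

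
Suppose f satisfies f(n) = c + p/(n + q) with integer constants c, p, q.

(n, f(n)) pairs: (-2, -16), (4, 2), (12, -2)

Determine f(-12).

-6

(f(n) − c)(n + q) = p for each data point; the three points give a linear system in c and q, then p follows.
Solving: c = -4, q = 0, p = 24, so f(n) = -4 + 24/(n + 0).
Then f(-12) = -4 + 24/(-12) = -6.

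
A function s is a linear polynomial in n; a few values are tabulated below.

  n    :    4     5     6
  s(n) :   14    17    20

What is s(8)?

First differences: 3, 3.
Level-1 differences are constant, so s has degree 1.
Fitting a degree-1 polynomial gives s(n) = 3n + 2.
Then s(8) = 26.

26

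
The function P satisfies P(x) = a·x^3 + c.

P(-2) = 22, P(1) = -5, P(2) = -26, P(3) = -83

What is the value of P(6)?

-650

From P(-2) = 22 and P(1) = -5: -8a + c = 22 and 1a + c = -5.
Subtracting: 9a = -27, so a = -3; then c = 22 − (-3)·(-8) = -2.
So P(x) = -3x³ − 2, and P(6) = -650.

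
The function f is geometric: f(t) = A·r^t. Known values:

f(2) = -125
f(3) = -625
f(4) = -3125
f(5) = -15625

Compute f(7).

-390625

Consecutive ratio: -625/(-125) = 5, and -3125/(-625) = 5, so r = 5.
Then A·5^2 = -125 gives A = -5, and f(t) = -5·5^t.
f(7) = -5·5^7 = -390625.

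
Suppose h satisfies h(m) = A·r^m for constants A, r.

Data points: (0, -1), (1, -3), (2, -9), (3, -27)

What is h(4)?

Consecutive ratio: -3/(-1) = 3, and -9/(-3) = 3, so r = 3.
Then A·3^0 = -1 gives A = -1, and h(m) = -1·3^m.
h(4) = -1·3^4 = -81.

-81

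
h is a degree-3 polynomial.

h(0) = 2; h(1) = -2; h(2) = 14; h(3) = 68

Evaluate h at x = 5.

Write h(x) = ax³ + bx² + cx + d; the 4 given values yield a linear system in the 4 coefficients.
Solving, h(x) = 3x³ + x² - 8x + 2.
Then h(5) = 362.

362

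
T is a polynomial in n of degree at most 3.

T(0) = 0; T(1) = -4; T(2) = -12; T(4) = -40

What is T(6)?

Write T(n) = an³ + bn² + cn + d; the 4 given values yield a linear system in the 4 coefficients.
Solving, the leading coefficient vanishes, and T(n) = -2n² - 2n.
Then T(6) = -84.

-84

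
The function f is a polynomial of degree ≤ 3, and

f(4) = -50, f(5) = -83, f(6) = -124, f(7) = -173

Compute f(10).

First differences: -33, -41, -49. Second differences: -8, -8.
Level-2 differences are constant, so f has degree 2.
Fitting a degree-2 polynomial gives f(n) = -4n² + 3n + 2.
Then f(10) = -368.

-368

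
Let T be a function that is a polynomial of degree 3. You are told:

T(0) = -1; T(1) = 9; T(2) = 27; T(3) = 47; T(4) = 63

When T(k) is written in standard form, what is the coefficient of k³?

-1

First differences: 10, 18, 20, 16. Second differences: 8, 2, -4. Third differences: -6, -6.
Level-3 differences are constant, so T has degree 3.
Fitting a degree-3 polynomial gives T(k) = -k³ + 7k² + 4k - 1.
The coefficient of k³ is -1.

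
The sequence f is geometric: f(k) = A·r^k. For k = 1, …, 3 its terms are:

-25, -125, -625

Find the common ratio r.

5

Consecutive ratio: -125/(-25) = 5, and -625/(-125) = 5, so r = 5.
Then A·5^1 = -25 gives A = -5, and f(k) = -5·5^k.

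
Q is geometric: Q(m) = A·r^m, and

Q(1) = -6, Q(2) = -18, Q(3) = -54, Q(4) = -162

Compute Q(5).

Consecutive ratio: -18/(-6) = 3, and -54/(-18) = 3, so r = 3.
Then A·3^1 = -6 gives A = -2, and Q(m) = -2·3^m.
Q(5) = -2·3^5 = -486.

-486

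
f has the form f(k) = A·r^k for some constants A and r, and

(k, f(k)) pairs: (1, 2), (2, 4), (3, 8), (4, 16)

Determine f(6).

64

Consecutive ratio: 4/2 = 2, and 8/4 = 2, so r = 2.
Then A·2^1 = 2 gives A = 1, and f(k) = 1·2^k.
f(6) = 1·2^6 = 64.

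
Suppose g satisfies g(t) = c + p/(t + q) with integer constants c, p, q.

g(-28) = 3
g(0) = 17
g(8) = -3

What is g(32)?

(g(t) − c)(t + q) = p for each data point; the three points give a linear system in c and q, then p follows.
Solving: c = 2, q = -2, p = -30, so g(t) = 2 − 30/(t − 2).
Then g(32) = 2 − 30/30 = 1.

1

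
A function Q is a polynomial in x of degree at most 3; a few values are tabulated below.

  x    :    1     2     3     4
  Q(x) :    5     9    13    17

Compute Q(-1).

First differences: 4, 4, 4.
Level-1 differences are constant, so Q has degree 1.
Fitting a degree-1 polynomial gives Q(x) = 4x + 1.
Then Q(-1) = -3.

-3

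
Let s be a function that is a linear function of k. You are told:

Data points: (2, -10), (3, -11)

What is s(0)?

Write s(k) = ak + b; the 2 given values yield a linear system in the 2 coefficients.
Solving, s(k) = -k - 8.
Then s(0) = -8.

-8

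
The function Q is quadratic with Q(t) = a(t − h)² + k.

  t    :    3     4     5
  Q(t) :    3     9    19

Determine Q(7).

51

First differences 6, 10; second difference 4 = 2a, so a = 2.
Expanding, the t-coefficient is −2ah = -4h; matching it to the data gives h = 2, and then k = 1.
So Q(t) = 2(t − 2)² + 1.
Q(7) = 2·5² + 1 = 51.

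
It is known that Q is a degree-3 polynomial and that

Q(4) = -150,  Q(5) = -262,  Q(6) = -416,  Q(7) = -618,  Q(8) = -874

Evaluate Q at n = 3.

First differences: -112, -154, -202, -256. Second differences: -42, -48, -54. Third differences: -6, -6.
Level-3 differences are constant, so Q has degree 3.
Fitting a degree-3 polynomial gives Q(n) = -n³ - 6n² + 3n - 2.
Then Q(3) = -74.

-74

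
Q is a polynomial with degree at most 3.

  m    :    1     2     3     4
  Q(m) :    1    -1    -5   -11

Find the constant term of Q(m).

1

First differences: -2, -4, -6. Second differences: -2, -2.
Level-2 differences are constant, so Q has degree 2.
Fitting a degree-2 polynomial gives Q(m) = -m² + m + 1.
The constant term is Q(0) = 1.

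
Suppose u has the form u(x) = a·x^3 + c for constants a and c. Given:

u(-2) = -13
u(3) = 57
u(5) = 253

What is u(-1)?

From u(-2) = -13 and u(3) = 57: -8a + c = -13 and 27a + c = 57.
Subtracting: 35a = 70, so a = 2; then c = -13 − 2·(-8) = 3.
So u(x) = 2x³ + 3, and u(-1) = 1.

1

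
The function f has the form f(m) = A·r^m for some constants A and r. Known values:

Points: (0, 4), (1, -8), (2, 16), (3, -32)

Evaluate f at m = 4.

Consecutive ratio: -8/4 = -2, and 16/(-8) = -2, so r = -2.
Then A·(-2)^0 = 4 gives A = 4, and f(m) = 4·(-2)^m.
f(4) = 4·(-2)^4 = 64.

64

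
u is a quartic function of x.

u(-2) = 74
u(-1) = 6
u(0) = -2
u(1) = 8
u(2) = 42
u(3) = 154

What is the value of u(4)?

Write u(x) = ax^4 + bx³ + cx² + dx + e; the 6 given values yield a linear system in the 5 coefficients.
Solving, u(x) = 2x^4 - 3x³ + 7x² + 4x - 2.
Then u(4) = 446.

446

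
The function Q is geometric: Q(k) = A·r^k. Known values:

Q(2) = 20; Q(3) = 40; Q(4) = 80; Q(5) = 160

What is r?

2

Consecutive ratio: 40/20 = 2, and 80/40 = 2, so r = 2.
Then A·2^2 = 20 gives A = 5, and Q(k) = 5·2^k.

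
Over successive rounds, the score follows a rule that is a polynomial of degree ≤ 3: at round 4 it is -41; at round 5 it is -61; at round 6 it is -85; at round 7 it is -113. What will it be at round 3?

-25

Write the value at n as P(n).
First differences: -20, -24, -28. Second differences: -4, -4.
Level-2 differences are constant, so P has degree 2.
Fitting a degree-2 polynomial gives P(n) = -2n² - 2n - 1.
Then P(3) = -25.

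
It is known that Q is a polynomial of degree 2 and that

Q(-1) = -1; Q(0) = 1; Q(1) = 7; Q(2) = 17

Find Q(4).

49

First differences: 2, 6, 10. Second differences: 4, 4.
Level-2 differences are constant, so Q has degree 2.
Fitting a degree-2 polynomial gives Q(m) = 2m² + 4m + 1.
Then Q(4) = 49.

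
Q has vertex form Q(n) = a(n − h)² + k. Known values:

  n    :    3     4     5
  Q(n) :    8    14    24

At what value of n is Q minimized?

First differences 6, 10; second difference 4 = 2a, so a = 2.
Expanding, the n-coefficient is −2ah = -4h; matching it to the data gives h = 2, and then k = 6.
So Q(n) = 2(n − 2)² + 6.
Hence h = 2.

2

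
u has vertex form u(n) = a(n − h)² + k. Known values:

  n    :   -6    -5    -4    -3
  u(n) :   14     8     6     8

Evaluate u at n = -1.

First differences -6, -2, 2; second difference 4 = 2a, so a = 2.
Expanding, the n-coefficient is −2ah = -4h; matching it to the data gives h = -4, and then k = 6.
So u(n) = 2(n + 4)² + 6.
u(-1) = 2·3² + 6 = 24.

24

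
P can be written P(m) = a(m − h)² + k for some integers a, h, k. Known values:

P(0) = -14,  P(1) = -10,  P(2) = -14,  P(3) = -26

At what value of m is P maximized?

First differences 4, -4, -12; second difference -8 = 2a, so a = -4.
Expanding, the m-coefficient is −2ah = 8h; matching it to the data gives h = 1, and then k = -10.
So P(m) = -4(m − 1)² − 10.
Hence h = 1.

1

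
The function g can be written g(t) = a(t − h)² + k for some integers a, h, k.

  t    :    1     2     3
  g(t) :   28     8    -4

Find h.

4

First differences -20, -12; second difference 8 = 2a, so a = 4.
Expanding, the t-coefficient is −2ah = -8h; matching it to the data gives h = 4, and then k = -8.
So g(t) = 4(t − 4)² − 8.
Hence h = 4.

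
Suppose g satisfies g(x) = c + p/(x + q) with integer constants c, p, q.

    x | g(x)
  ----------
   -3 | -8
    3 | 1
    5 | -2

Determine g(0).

(g(x) − c)(x + q) = p for each data point; the three points give a linear system in c and q, then p follows.
Solving: c = -5, q = -1, p = 12, so g(x) = -5 + 12/(x − 1).
Then g(0) = -5 + 12/(-1) = -17.

-17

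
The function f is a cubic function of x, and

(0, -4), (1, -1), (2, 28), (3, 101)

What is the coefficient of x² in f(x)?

4

Write f(x) = ax³ + bx² + cx + d; the 4 given values yield a linear system in the 4 coefficients.
Solving, f(x) = 3x³ + 4x² - 4x - 4.
The coefficient of x² is 4.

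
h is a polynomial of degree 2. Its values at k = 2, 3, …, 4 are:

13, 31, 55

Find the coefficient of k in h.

Write h(k) = ak² + bk + c; the 3 given values yield a linear system in the 3 coefficients.
Solving, h(k) = 3k² + 3k - 5.
The coefficient of k is 3.

3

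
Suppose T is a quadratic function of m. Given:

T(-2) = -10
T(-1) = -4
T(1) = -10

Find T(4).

-64

Write T(m) = am² + bm + c; the 3 given values yield a linear system in the 3 coefficients.
Solving, T(m) = -3m² - 3m - 4.
Then T(4) = -64.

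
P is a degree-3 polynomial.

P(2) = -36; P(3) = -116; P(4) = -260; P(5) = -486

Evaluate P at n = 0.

4

Write P(n) = an³ + bn² + cn + d; the 4 given values yield a linear system in the 4 coefficients.
Solving, P(n) = -3n³ - 5n² + 2n + 4.
Then P(0) = 4.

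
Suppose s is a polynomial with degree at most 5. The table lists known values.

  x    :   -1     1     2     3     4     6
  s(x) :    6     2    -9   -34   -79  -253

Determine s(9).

-814

Write s(x) = ax^5 + bx^4 + cx³ + dx² + ex + p; the 6 given values yield a linear system in the 6 coefficients.
Solving, the top 2 coefficients vanish, and s(x) = -x³ - x² - x + 5.
Then s(9) = -814.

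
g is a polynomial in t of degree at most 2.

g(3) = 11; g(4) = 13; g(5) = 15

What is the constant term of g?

Write g(t) = at² + bt + c; the 3 given values yield a linear system in the 3 coefficients.
Solving, the leading coefficient vanishes, and g(t) = 2t + 5.
The constant term is g(0) = 5.

5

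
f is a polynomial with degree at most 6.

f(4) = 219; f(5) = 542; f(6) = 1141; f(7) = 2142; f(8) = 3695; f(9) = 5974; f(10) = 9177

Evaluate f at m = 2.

17

First differences: 323, 599, 1001, 1553, 2279, 3203. Second differences: 276, 402, 552, 726, 924. Third differences: 126, 150, 174, 198. Fourth differences: 24, 24, 24.
Level-4 differences are constant, so f has degree 4.
Fitting a degree-4 polynomial gives f(m) = m^4 - m³ + 2m² - 3m + 7.
Then f(2) = 17.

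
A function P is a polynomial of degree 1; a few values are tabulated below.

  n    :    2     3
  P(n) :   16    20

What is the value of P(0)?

8

Write P(n) = an + b; the 2 given values yield a linear system in the 2 coefficients.
Solving, P(n) = 4n + 8.
Then P(0) = 8.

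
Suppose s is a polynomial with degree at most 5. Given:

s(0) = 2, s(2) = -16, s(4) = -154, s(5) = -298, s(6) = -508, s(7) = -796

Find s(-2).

Write s(n) = an^5 + bn^4 + cn³ + dn² + en + p; the 6 given values yield a linear system in the 6 coefficients.
Solving, the top 2 coefficients vanish, and s(n) = -2n³ - 3n² + 5n + 2.
Then s(-2) = -4.

-4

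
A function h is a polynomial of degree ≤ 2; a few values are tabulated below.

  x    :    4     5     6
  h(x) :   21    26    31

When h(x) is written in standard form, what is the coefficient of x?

5

Write h(x) = ax² + bx + c; the 3 given values yield a linear system in the 3 coefficients.
Solving, the leading coefficient vanishes, and h(x) = 5x + 1.
The coefficient of x is 5.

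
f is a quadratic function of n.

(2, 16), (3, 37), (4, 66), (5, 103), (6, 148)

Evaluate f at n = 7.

201

First differences: 21, 29, 37, 45. Second differences: 8, 8, 8.
Level-2 differences are constant, so f has degree 2.
Extending the table by one column gives the next first difference 53, so f(7) = 148 + 53 = 201.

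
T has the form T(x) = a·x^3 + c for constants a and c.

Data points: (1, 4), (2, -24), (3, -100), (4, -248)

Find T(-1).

From T(1) = 4 and T(2) = -24: 1a + c = 4 and 8a + c = -24.
Subtracting: 7a = -28, so a = -4; then c = 4 − (-4)·1 = 8.
So T(x) = -4x³ + 8, and T(-1) = 12.

12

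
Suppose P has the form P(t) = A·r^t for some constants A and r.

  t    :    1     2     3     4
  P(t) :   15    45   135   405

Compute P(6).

Consecutive ratio: 45/15 = 3, and 135/45 = 3, so r = 3.
Then A·3^1 = 15 gives A = 5, and P(t) = 5·3^t.
P(6) = 5·3^6 = 3645.

3645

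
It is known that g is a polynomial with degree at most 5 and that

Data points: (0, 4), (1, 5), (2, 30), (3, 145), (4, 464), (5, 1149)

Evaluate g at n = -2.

50

First differences: 1, 25, 115, 319, 685. Second differences: 24, 90, 204, 366. Third differences: 66, 114, 162. Fourth differences: 48, 48.
Level-4 differences are constant, so g has degree 4.
Fitting a degree-4 polynomial gives g(n) = 2n^4 - n³ + n² - n + 4.
Then g(-2) = 50.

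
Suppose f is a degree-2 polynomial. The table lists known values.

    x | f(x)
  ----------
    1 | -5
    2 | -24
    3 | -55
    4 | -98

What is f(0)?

2

First differences: -19, -31, -43. Second differences: -12, -12.
Level-2 differences are constant, so f has degree 2.
Fitting a degree-2 polynomial gives f(x) = -6x² - x + 2.
The constant term is f(0) = 2.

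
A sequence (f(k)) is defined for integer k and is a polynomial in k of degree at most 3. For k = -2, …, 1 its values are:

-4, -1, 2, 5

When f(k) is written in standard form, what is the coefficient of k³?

First differences: 3, 3, 3.
Level-1 differences are constant, so f has degree 1.
Fitting a degree-1 polynomial gives f(k) = 3k + 2.
The coefficient of k³ is 0.

0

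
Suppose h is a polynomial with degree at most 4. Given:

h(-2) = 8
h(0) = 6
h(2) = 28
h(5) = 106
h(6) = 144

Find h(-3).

18

Write h(n) = an^4 + bn³ + cn² + dn + e; the 5 given values yield a linear system in the 5 coefficients.
Solving, the top 2 coefficients vanish, and h(n) = 3n² + 5n + 6.
Then h(-3) = 18.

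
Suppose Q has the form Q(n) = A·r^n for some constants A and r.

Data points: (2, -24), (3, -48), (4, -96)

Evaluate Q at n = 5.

-192

Consecutive ratio: -48/(-24) = 2, and -96/(-48) = 2, so r = 2.
Then A·2^2 = -24 gives A = -6, and Q(n) = -6·2^n.
Q(5) = -6·2^5 = -192.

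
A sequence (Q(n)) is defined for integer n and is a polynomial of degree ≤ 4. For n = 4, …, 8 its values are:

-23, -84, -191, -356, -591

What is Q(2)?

First differences: -61, -107, -165, -235. Second differences: -46, -58, -70. Third differences: -12, -12.
Level-3 differences are constant, so Q has degree 3.
Fitting a degree-3 polynomial gives Q(n) = -2n³ + 7n² - 2n + 1.
Then Q(2) = 9.

9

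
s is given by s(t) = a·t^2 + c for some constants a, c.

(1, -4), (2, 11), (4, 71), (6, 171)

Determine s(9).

396

From s(1) = -4 and s(2) = 11: 1a + c = -4 and 4a + c = 11.
Subtracting: 3a = 15, so a = 5; then c = -4 − 5·1 = -9.
So s(t) = 5t² − 9, and s(9) = 396.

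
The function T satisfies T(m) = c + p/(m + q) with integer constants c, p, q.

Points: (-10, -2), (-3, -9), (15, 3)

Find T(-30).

(T(m) − c)(m + q) = p for each data point; the three points give a linear system in c and q, then p follows.
Solving: c = 1, q = 0, p = 30, so T(m) = 1 + 30/(m + 0).
Then T(-30) = 1 + 30/(-30) = 0.

0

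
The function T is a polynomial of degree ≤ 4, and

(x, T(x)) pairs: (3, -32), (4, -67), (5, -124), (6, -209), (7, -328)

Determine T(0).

1

First differences: -35, -57, -85, -119. Second differences: -22, -28, -34. Third differences: -6, -6.
Level-3 differences are constant, so T has degree 3.
Fitting a degree-3 polynomial gives T(x) = -x³ + x² - 5x + 1.
Then T(0) = 1.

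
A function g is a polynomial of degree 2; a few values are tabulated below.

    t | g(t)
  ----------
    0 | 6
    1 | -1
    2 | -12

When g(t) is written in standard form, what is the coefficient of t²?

Write g(t) = at² + bt + c; the 3 given values yield a linear system in the 3 coefficients.
Solving, g(t) = -2t² - 5t + 6.
The coefficient of t² is -2.

-2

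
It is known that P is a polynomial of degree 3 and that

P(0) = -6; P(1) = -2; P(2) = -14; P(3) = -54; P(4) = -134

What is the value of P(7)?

Write P(x) = ax³ + bx² + cx + d; the 5 given values yield a linear system in the 4 coefficients.
Solving, P(x) = -2x³ - 2x² + 8x - 6.
Then P(7) = -734.

-734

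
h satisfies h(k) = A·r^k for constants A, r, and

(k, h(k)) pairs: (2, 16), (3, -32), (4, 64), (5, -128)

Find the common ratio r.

Consecutive ratio: -32/16 = -2, and 64/(-32) = -2, so r = -2.
Then A·(-2)^2 = 16 gives A = 4, and h(k) = 4·(-2)^k.

-2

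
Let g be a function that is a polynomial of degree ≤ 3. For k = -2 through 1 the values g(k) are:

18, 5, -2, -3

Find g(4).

Write g(k) = ak³ + bk² + ck + d; the 4 given values yield a linear system in the 4 coefficients.
Solving, the leading coefficient vanishes, and g(k) = 3k² - 4k - 2.
Then g(4) = 30.

30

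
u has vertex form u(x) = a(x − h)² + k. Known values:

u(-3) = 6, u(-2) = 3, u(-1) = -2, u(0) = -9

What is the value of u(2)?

First differences -3, -5, -7; second difference -2 = 2a, so a = -1.
Expanding, the x-coefficient is −2ah = 2h; matching it to the data gives h = -4, and then k = 7.
So u(x) = -1(x + 4)² + 7.
u(2) = -1·6² + 7 = -29.

-29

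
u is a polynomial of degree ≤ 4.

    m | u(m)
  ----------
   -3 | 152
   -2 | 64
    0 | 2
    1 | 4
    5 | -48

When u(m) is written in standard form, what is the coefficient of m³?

-2

Write u(m) = am^4 + bm³ + cm² + dm + e; the 5 given values yield a linear system in the 5 coefficients.
Solving, the leading coefficient vanishes, and u(m) = -2m³ + 9m² - 5m + 2.
The coefficient of m³ is -2.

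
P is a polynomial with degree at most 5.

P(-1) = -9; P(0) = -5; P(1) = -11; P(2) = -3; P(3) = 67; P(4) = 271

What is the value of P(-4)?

39

Write P(k) = ak^5 + bk^4 + ck³ + dk² + ek + p; the 6 given values yield a linear system in the 6 coefficients.
Solving, the leading coefficient vanishes, and P(k) = k^4 + 2k³ - 6k² - 3k - 5.
Then P(-4) = 39.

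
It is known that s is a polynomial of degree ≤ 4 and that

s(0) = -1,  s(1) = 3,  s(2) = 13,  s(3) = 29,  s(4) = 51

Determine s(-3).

23

Write s(m) = am^4 + bm³ + cm² + dm + e; the 5 given values yield a linear system in the 5 coefficients.
Solving, the top 2 coefficients vanish, and s(m) = 3m² + m - 1.
Then s(-3) = 23.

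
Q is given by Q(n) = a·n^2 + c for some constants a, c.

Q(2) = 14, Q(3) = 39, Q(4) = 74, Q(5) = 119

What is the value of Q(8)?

From Q(2) = 14 and Q(3) = 39: 4a + c = 14 and 9a + c = 39.
Subtracting: 5a = 25, so a = 5; then c = 14 − 5·4 = -6.
So Q(n) = 5n² − 6, and Q(8) = 314.

314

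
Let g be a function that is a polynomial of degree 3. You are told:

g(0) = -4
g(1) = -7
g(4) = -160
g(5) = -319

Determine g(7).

Write g(m) = am³ + bm² + cm + d; the 4 given values yield a linear system in the 4 coefficients.
Solving, g(m) = -3m³ + 3m² - 3m - 4.
Then g(7) = -907.

-907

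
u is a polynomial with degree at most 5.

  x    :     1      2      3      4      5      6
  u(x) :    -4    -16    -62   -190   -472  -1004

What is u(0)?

-2

Write u(x) = ax^5 + bx^4 + cx³ + dx² + ex + p; the 6 given values yield a linear system in the 6 coefficients.
Solving, the leading coefficient vanishes, and u(x) = -x^4 + 2x³ - 4x² + x - 2.
Then u(0) = -2.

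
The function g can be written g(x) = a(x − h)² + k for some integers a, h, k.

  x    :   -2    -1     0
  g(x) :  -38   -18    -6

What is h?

First differences 20, 12; second difference -8 = 2a, so a = -4.
Expanding, the x-coefficient is −2ah = 8h; matching it to the data gives h = 1, and then k = -2.
So g(x) = -4(x − 1)² − 2.
Hence h = 1.

1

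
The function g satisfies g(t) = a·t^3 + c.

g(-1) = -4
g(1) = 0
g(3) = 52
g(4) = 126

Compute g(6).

430

From g(-1) = -4 and g(1) = 0: -1a + c = -4 and 1a + c = 0.
Subtracting: 2a = 4, so a = 2; then c = -4 − 2·(-1) = -2.
So g(t) = 2t³ − 2, and g(6) = 430.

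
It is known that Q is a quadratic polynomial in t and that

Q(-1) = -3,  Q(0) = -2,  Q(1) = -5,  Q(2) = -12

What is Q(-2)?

First differences: 1, -3, -7. Second differences: -4, -4.
Level-2 differences are constant, so Q has degree 2.
Fitting a degree-2 polynomial gives Q(t) = -2t² - t - 2.
Then Q(-2) = -8.

-8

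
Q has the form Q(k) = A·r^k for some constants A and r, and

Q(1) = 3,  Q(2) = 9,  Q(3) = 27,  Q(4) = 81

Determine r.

3

Consecutive ratio: 9/3 = 3, and 27/9 = 3, so r = 3.
Then A·3^1 = 3 gives A = 1, and Q(k) = 1·3^k.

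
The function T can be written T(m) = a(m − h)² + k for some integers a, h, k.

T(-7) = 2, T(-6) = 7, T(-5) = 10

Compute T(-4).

11

First differences 5, 3; second difference -2 = 2a, so a = -1.
Expanding, the m-coefficient is −2ah = 2h; matching it to the data gives h = -4, and then k = 11.
So T(m) = -1(m + 4)² + 11.
T(-4) = -1·0² + 11 = 11.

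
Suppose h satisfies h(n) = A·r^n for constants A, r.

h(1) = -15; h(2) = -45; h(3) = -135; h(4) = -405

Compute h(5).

Consecutive ratio: -45/(-15) = 3, and -135/(-45) = 3, so r = 3.
Then A·3^1 = -15 gives A = -5, and h(n) = -5·3^n.
h(5) = -5·3^5 = -1215.

-1215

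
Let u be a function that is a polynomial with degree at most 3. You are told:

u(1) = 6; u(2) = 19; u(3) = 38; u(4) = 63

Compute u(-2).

First differences: 13, 19, 25. Second differences: 6, 6.
Level-2 differences are constant, so u has degree 2.
Fitting a degree-2 polynomial gives u(t) = 3t² + 4t - 1.
Then u(-2) = 3.

3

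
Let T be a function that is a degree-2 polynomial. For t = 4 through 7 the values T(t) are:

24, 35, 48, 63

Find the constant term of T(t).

First differences: 11, 13, 15. Second differences: 2, 2.
Level-2 differences are constant, so T has degree 2.
Fitting a degree-2 polynomial gives T(t) = t² + 2t.
The constant term is T(0) = 0.

0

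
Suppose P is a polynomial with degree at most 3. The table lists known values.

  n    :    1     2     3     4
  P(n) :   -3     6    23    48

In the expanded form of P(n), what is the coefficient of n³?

First differences: 9, 17, 25. Second differences: 8, 8.
Level-2 differences are constant, so P has degree 2.
Fitting a degree-2 polynomial gives P(n) = 4n² - 3n - 4.
The coefficient of n³ is 0.

0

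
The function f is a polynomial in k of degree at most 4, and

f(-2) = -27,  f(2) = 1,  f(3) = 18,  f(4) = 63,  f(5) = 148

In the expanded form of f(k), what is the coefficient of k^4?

0

Write f(k) = ak^4 + bk³ + ck² + dk + e; the 5 given values yield a linear system in the 5 coefficients.
Solving, the leading coefficient vanishes, and f(k) = 2k³ - 4k² - k + 3.
The coefficient of k^4 is 0.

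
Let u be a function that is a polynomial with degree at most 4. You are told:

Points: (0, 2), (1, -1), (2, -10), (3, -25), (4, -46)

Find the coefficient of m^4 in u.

Write u(m) = am^4 + bm³ + cm² + dm + e; the 5 given values yield a linear system in the 5 coefficients.
Solving, the top 2 coefficients vanish, and u(m) = -3m² + 2.
The coefficient of m^4 is 0.

0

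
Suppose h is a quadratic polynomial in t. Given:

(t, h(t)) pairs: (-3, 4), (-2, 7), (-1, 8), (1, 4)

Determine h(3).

-8

Write h(t) = at² + bt + c; the 4 given values yield a linear system in the 3 coefficients.
Solving, h(t) = -t² - 2t + 7.
Then h(3) = -8.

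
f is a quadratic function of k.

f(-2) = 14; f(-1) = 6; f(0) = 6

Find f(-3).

Write f(k) = ak² + bk + c; the 3 given values yield a linear system in the 3 coefficients.
Solving, f(k) = 4k² + 4k + 6.
Then f(-3) = 30.

30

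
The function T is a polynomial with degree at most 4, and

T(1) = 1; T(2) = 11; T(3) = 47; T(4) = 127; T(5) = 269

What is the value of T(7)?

First differences: 10, 36, 80, 142. Second differences: 26, 44, 62. Third differences: 18, 18.
Level-3 differences are constant, so T has degree 3.
Fitting a degree-3 polynomial gives T(k) = 3k³ - 5k² + 4k - 1.
Then T(7) = 811.

811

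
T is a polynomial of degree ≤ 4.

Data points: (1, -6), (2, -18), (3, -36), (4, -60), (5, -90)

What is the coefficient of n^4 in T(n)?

Write T(n) = an^4 + bn³ + cn² + dn + e; the 5 given values yield a linear system in the 5 coefficients.
Solving, the top 2 coefficients vanish, and T(n) = -3n² - 3n.
The coefficient of n^4 is 0.

0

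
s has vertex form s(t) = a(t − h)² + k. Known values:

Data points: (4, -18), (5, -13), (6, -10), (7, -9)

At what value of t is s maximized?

7

First differences 5, 3, 1; second difference -2 = 2a, so a = -1.
Expanding, the t-coefficient is −2ah = 2h; matching it to the data gives h = 7, and then k = -9.
So s(t) = -1(t − 7)² − 9.
Hence h = 7.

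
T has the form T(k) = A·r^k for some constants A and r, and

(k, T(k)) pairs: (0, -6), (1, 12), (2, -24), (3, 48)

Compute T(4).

Consecutive ratio: 12/(-6) = -2, and -24/12 = -2, so r = -2.
Then A·(-2)^0 = -6 gives A = -6, and T(k) = -6·(-2)^k.
T(4) = -6·(-2)^4 = -96.

-96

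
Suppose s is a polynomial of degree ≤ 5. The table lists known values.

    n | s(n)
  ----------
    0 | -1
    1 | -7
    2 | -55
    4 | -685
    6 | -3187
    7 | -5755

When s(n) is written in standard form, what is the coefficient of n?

-3

Write s(n) = an^5 + bn^4 + cn³ + dn² + en + p; the 6 given values yield a linear system in the 6 coefficients.
Solving, the leading coefficient vanishes, and s(n) = -2n^4 - 3n³ + 2n² - 3n - 1.
The coefficient of n is -3.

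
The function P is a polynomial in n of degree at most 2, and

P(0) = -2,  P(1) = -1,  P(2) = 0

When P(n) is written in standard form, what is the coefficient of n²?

0

First differences: 1, 1.
Level-1 differences are constant, so P has degree 1.
Fitting a degree-1 polynomial gives P(n) = n - 2.
The coefficient of n² is 0.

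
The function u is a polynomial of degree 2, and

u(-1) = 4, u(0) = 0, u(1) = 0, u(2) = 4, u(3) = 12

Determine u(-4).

40

First differences: -4, 0, 4, 8. Second differences: 4, 4, 4.
Level-2 differences are constant, so u has degree 2.
Fitting a degree-2 polynomial gives u(x) = 2x² - 2x.
Then u(-4) = 40.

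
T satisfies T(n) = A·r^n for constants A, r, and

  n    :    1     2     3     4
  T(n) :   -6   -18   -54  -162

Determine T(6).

-1458

Consecutive ratio: -18/(-6) = 3, and -54/(-18) = 3, so r = 3.
Then A·3^1 = -6 gives A = -2, and T(n) = -2·3^n.
T(6) = -2·3^6 = -1458.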